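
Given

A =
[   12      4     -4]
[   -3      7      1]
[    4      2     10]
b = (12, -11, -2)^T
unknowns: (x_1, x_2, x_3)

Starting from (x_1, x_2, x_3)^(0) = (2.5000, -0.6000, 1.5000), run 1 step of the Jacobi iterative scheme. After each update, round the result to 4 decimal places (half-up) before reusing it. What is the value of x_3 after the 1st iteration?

Iteration 1:
  x_1 = (12 - (4)·-0.6000 - (-4)·1.5000) / (12) = 1.7000
  x_2 = (-11 - (-3)·2.5000 - (1)·1.5000) / (7) = -0.7143
  x_3 = (-2 - (4)·2.5000 - (2)·-0.6000) / (10) = -1.0800

-1.0800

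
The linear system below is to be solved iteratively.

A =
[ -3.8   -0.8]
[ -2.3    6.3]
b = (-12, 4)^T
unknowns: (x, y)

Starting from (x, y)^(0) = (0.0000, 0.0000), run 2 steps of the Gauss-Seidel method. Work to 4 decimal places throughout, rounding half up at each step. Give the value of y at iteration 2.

Iteration 1:
  x = (-12 - (-0.8)·0.0000) / (-3.8) = 3.1579
  y = (4 - (-2.3)·3.1579) / (6.3) = 1.7878
Iteration 2:
  x = (-12 - (-0.8)·1.7878) / (-3.8) = 2.7815
  y = (4 - (-2.3)·2.7815) / (6.3) = 1.6504

1.6504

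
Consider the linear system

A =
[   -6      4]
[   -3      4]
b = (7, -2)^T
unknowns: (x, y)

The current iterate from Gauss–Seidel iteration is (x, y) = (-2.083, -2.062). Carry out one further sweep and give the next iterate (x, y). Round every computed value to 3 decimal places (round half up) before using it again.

(-2.541, -2.406)

One sweep:
  x = (7 - (4)·-2.062) / (-6) = -2.541
  y = (-2 - (-3)·-2.541) / (4) = -2.406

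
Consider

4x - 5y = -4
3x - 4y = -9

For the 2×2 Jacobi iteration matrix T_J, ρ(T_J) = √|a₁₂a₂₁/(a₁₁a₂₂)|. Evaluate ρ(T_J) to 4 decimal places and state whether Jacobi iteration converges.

a₁₂a₂₁/(a₁₁a₂₂) = (-5)·(3) / ((4)·(-4)) = 0.937500
ρ = √|0.937500| = √0.937500 = 0.9682
ρ < 1, so Jacobi converges

0.9682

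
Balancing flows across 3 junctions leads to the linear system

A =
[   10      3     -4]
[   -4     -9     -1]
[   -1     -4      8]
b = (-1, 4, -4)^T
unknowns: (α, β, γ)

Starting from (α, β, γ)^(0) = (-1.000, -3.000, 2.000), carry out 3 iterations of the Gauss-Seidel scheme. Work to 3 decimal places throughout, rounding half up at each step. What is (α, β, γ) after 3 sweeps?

Iteration 1:
  α = (-1 - (3)·-3.000 - (-4)·2.000) / (10) = 1.600
  β = (4 - (-4)·1.600 - (-1)·2.000) / (-9) = -1.378
  γ = (-4 - (-1)·1.600 - (-4)·-1.378) / (8) = -0.989
Iteration 2:
  α = (-1 - (3)·-1.378 - (-4)·-0.989) / (10) = -0.082
  β = (4 - (-4)·-0.082 - (-1)·-0.989) / (-9) = -0.298
  γ = (-4 - (-1)·-0.082 - (-4)·-0.298) / (8) = -0.659
Iteration 3:
  α = (-1 - (3)·-0.298 - (-4)·-0.659) / (10) = -0.274
  β = (4 - (-4)·-0.274 - (-1)·-0.659) / (-9) = -0.249
  γ = (-4 - (-1)·-0.274 - (-4)·-0.249) / (8) = -0.659

(-0.274, -0.249, -0.659)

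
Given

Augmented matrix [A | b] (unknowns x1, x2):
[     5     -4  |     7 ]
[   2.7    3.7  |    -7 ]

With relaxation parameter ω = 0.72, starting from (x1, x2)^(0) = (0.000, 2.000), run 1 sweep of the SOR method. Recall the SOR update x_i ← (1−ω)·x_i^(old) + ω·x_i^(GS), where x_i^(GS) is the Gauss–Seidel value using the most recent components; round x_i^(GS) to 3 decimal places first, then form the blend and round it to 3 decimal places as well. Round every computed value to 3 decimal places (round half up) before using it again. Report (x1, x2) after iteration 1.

(2.160, -1.937)

Iteration 1:
  x1: GS value = (7 - (-4)·2.000) / (5) = 3.000;  x1 ← (1−ω)·0.000 + ω·3.000 = 2.160
  x2: GS value = (-7 - (2.7)·2.160) / (3.7) = -3.468;  x2 ← (1−ω)·2.000 + ω·-3.468 = -1.937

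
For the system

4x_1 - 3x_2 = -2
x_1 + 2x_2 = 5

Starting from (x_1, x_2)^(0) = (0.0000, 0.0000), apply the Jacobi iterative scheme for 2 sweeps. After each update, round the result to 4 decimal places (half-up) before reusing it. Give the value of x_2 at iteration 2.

Iteration 1:
  x_1 = (-2 - (-3)·0.0000) / (4) = -0.5000
  x_2 = (5 - (1)·0.0000) / (2) = 2.5000
Iteration 2:
  x_1 = (-2 - (-3)·2.5000) / (4) = 1.3750
  x_2 = (5 - (1)·-0.5000) / (2) = 2.7500

2.7500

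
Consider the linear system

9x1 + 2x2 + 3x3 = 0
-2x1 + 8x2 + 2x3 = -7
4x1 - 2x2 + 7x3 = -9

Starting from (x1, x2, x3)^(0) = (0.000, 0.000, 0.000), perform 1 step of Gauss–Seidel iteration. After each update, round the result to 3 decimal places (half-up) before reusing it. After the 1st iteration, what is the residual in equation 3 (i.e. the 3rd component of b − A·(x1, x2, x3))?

0.002

Iteration 1:
  x1 = (0 - (2)·0.000 - (3)·0.000) / (9) = 0.000
  x2 = (-7 - (-2)·0.000 - (2)·0.000) / (8) = -0.875
  x3 = (-9 - (4)·0.000 - (-2)·-0.875) / (7) = -1.536
Residual b − A·x = (6.358, 3.072, 0.002)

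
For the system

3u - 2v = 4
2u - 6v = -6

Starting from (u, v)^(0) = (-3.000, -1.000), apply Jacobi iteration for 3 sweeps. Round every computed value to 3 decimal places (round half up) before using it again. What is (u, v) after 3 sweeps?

(2.148, 1.444)

Iteration 1:
  u = (4 - (-2)·-1.000) / (3) = 0.667
  v = (-6 - (2)·-3.000) / (-6) = 0.000
Iteration 2:
  u = (4 - (-2)·0.000) / (3) = 1.333
  v = (-6 - (2)·0.667) / (-6) = 1.222
Iteration 3:
  u = (4 - (-2)·1.222) / (3) = 2.148
  v = (-6 - (2)·1.333) / (-6) = 1.444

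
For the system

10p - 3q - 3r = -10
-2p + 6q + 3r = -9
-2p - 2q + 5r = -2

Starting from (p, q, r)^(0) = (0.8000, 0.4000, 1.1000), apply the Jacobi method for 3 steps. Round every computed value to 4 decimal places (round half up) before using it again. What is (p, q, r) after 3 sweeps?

(-1.9170, -1.3370, -1.6937)

Iteration 1:
  p = (-10 - (-3)·0.4000 - (-3)·1.1000) / (10) = -0.5500
  q = (-9 - (-2)·0.8000 - (3)·1.1000) / (6) = -1.7833
  r = (-2 - (-2)·0.8000 - (-2)·0.4000) / (5) = 0.0800
Iteration 2:
  p = (-10 - (-3)·-1.7833 - (-3)·0.0800) / (10) = -1.5110
  q = (-9 - (-2)·-0.5500 - (3)·0.0800) / (6) = -1.7233
  r = (-2 - (-2)·-0.5500 - (-2)·-1.7833) / (5) = -1.3333
Iteration 3:
  p = (-10 - (-3)·-1.7233 - (-3)·-1.3333) / (10) = -1.9170
  q = (-9 - (-2)·-1.5110 - (3)·-1.3333) / (6) = -1.3370
  r = (-2 - (-2)·-1.5110 - (-2)·-1.7233) / (5) = -1.6937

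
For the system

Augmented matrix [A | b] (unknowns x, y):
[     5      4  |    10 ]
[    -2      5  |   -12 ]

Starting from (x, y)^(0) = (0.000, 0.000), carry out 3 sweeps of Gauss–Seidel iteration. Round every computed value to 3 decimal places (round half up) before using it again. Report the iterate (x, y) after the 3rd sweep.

Iteration 1:
  x = (10 - (4)·0.000) / (5) = 2.000
  y = (-12 - (-2)·2.000) / (5) = -1.600
Iteration 2:
  x = (10 - (4)·-1.600) / (5) = 3.280
  y = (-12 - (-2)·3.280) / (5) = -1.088
Iteration 3:
  x = (10 - (4)·-1.088) / (5) = 2.870
  y = (-12 - (-2)·2.870) / (5) = -1.252

(2.870, -1.252)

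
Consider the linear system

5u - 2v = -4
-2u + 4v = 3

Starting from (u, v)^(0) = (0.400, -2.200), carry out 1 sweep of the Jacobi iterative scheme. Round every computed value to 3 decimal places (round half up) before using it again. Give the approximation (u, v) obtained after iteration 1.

Iteration 1:
  u = (-4 - (-2)·-2.200) / (5) = -1.680
  v = (3 - (-2)·0.400) / (4) = 0.950

(-1.680, 0.950)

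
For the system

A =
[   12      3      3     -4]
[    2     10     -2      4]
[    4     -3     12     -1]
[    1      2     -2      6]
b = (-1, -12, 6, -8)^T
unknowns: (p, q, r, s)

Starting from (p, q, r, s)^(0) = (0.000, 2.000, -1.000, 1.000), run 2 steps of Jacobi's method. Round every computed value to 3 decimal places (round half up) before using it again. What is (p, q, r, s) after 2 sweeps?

(-0.682, -0.050, -0.144, -0.372)

Iteration 1:
  p = (-1 - (3)·2.000 - (3)·-1.000 - (-4)·1.000) / (12) = 0.000
  q = (-12 - (2)·0.000 - (-2)·-1.000 - (4)·1.000) / (10) = -1.800
  r = (6 - (4)·0.000 - (-3)·2.000 - (-1)·1.000) / (12) = 1.083
  s = (-8 - (1)·0.000 - (2)·2.000 - (-2)·-1.000) / (6) = -2.333
Iteration 2:
  p = (-1 - (3)·-1.800 - (3)·1.083 - (-4)·-2.333) / (12) = -0.682
  q = (-12 - (2)·0.000 - (-2)·1.083 - (4)·-2.333) / (10) = -0.050
  r = (6 - (4)·0.000 - (-3)·-1.800 - (-1)·-2.333) / (12) = -0.144
  s = (-8 - (1)·0.000 - (2)·-1.800 - (-2)·1.083) / (6) = -0.372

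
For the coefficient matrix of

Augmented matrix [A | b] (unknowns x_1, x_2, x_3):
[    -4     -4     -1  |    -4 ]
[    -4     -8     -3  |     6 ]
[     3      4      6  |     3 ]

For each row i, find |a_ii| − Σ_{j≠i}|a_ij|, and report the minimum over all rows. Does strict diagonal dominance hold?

-1

row 1: |-4| − (4+1) = -1
row 2: |-8| − (4+3) = 1
row 3: |6| − (3+4) = -1
minimum over rows = -1 → not strictly diagonally dominant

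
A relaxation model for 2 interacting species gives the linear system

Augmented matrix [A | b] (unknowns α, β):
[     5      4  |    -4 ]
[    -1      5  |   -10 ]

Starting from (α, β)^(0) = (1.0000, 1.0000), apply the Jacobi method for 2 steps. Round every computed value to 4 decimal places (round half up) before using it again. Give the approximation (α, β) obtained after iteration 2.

Iteration 1:
  α = (-4 - (4)·1.0000) / (5) = -1.6000
  β = (-10 - (-1)·1.0000) / (5) = -1.8000
Iteration 2:
  α = (-4 - (4)·-1.8000) / (5) = 0.6400
  β = (-10 - (-1)·-1.6000) / (5) = -2.3200

(0.6400, -2.3200)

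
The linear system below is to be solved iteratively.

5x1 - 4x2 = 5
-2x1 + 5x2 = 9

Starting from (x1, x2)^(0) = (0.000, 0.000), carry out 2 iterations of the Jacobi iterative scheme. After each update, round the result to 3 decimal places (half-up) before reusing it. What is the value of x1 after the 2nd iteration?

2.440

Iteration 1:
  x1 = (5 - (-4)·0.000) / (5) = 1.000
  x2 = (9 - (-2)·0.000) / (5) = 1.800
Iteration 2:
  x1 = (5 - (-4)·1.800) / (5) = 2.440
  x2 = (9 - (-2)·1.000) / (5) = 2.200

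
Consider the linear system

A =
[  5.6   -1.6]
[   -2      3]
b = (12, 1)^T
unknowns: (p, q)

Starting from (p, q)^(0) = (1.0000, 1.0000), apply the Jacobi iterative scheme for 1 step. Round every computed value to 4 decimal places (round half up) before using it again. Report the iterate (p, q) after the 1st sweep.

(2.4286, 1.0000)

Iteration 1:
  p = (12 - (-1.6)·1.0000) / (5.6) = 2.4286
  q = (1 - (-2)·1.0000) / (3) = 1.0000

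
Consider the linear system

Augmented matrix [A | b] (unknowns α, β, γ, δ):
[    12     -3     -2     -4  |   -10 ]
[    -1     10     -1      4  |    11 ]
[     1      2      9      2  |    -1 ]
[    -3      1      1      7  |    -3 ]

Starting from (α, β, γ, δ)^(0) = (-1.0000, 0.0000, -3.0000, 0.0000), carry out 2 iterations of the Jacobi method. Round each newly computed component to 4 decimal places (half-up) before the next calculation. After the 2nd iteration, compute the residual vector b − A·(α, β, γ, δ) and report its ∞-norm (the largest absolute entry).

3.1945

Iteration 1:
  α = (-10 - (-3)·0.0000 - (-2)·-3.0000 - (-4)·0.0000) / (12) = -1.3333
  β = (11 - (-1)·-1.0000 - (-1)·-3.0000 - (4)·0.0000) / (10) = 0.7000
  γ = (-1 - (1)·-1.0000 - (2)·0.0000 - (2)·0.0000) / (9) = 0.0000
  δ = (-3 - (-3)·-1.0000 - (1)·0.0000 - (1)·-3.0000) / (7) = -0.4286
Iteration 2:
  α = (-10 - (-3)·0.7000 - (-2)·0.0000 - (-4)·-0.4286) / (12) = -0.8012
  β = (11 - (-1)·-1.3333 - (-1)·0.0000 - (4)·-0.4286) / (10) = 1.1381
  γ = (-1 - (1)·-1.3333 - (2)·0.7000 - (2)·-0.4286) / (9) = -0.0233
  δ = (-3 - (-3)·-1.3333 - (1)·0.7000 - (1)·0.0000) / (7) = -1.1000
Residual b − A·x = (-1.4179, 3.1945, -0.0653, 1.1816); ∞-norm = 3.1945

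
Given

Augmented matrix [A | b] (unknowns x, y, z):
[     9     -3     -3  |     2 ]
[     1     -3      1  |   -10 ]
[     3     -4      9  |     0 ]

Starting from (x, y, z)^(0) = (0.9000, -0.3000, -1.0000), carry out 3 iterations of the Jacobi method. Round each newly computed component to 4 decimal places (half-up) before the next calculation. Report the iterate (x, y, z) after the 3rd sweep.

(1.7741, 4.2383, 0.9934)

Iteration 1:
  x = (2 - (-3)·-0.3000 - (-3)·-1.0000) / (9) = -0.2111
  y = (-10 - (1)·0.9000 - (1)·-1.0000) / (-3) = 3.3000
  z = (0 - (3)·0.9000 - (-4)·-0.3000) / (9) = -0.4333
Iteration 2:
  x = (2 - (-3)·3.3000 - (-3)·-0.4333) / (9) = 1.1778
  y = (-10 - (1)·-0.2111 - (1)·-0.4333) / (-3) = 3.1185
  z = (0 - (3)·-0.2111 - (-4)·3.3000) / (9) = 1.5370
Iteration 3:
  x = (2 - (-3)·3.1185 - (-3)·1.5370) / (9) = 1.7741
  y = (-10 - (1)·1.1778 - (1)·1.5370) / (-3) = 4.2383
  z = (0 - (3)·1.1778 - (-4)·3.1185) / (9) = 0.9934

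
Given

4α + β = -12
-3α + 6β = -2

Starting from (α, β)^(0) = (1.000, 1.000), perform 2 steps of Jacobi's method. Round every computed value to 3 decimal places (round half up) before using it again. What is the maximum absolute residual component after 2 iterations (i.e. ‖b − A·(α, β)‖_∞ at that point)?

Iteration 1:
  α = (-12 - (1)·1.000) / (4) = -3.250
  β = (-2 - (-3)·1.000) / (6) = 0.167
Iteration 2:
  α = (-12 - (1)·0.167) / (4) = -3.042
  β = (-2 - (-3)·-3.250) / (6) = -1.958
Residual b − A·x = (2.126, 0.622); ∞-norm = 2.126

2.126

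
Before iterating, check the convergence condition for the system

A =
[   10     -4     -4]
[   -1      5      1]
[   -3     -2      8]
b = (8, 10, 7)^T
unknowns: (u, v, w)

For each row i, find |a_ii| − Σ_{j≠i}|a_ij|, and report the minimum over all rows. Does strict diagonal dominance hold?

row 1: |10| − (4+4) = 2
row 2: |5| − (1+1) = 3
row 3: |8| − (3+2) = 3
minimum over rows = 2 → strictly diagonally dominant (convergence guaranteed)

2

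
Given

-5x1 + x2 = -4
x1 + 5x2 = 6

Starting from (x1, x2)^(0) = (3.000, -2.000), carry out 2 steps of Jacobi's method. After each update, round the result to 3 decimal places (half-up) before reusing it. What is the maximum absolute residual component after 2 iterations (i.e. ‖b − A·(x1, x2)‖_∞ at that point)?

Iteration 1:
  x1 = (-4 - (1)·-2.000) / (-5) = 0.400
  x2 = (6 - (1)·3.000) / (5) = 0.600
Iteration 2:
  x1 = (-4 - (1)·0.600) / (-5) = 0.920
  x2 = (6 - (1)·0.400) / (5) = 1.120
Residual b − A·x = (-0.520, -0.520); ∞-norm = 0.520

0.520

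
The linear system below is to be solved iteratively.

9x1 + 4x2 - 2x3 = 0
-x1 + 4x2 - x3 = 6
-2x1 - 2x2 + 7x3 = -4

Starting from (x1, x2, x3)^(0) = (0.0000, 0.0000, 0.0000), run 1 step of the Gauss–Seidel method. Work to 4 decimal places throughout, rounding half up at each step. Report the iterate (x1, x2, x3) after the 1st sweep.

(0.0000, 1.5000, -0.1429)

Iteration 1:
  x1 = (0 - (4)·0.0000 - (-2)·0.0000) / (9) = 0.0000
  x2 = (6 - (-1)·0.0000 - (-1)·0.0000) / (4) = 1.5000
  x3 = (-4 - (-2)·0.0000 - (-2)·1.5000) / (7) = -0.1429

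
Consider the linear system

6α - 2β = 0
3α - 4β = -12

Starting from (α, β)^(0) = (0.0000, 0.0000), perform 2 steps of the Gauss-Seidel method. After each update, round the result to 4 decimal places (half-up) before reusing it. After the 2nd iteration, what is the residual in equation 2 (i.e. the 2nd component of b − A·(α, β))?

0.0000

Iteration 1:
  α = (0 - (-2)·0.0000) / (6) = 0.0000
  β = (-12 - (3)·0.0000) / (-4) = 3.0000
Iteration 2:
  α = (0 - (-2)·3.0000) / (6) = 1.0000
  β = (-12 - (3)·1.0000) / (-4) = 3.7500
Residual b − A·x = (1.5000, 0.0000)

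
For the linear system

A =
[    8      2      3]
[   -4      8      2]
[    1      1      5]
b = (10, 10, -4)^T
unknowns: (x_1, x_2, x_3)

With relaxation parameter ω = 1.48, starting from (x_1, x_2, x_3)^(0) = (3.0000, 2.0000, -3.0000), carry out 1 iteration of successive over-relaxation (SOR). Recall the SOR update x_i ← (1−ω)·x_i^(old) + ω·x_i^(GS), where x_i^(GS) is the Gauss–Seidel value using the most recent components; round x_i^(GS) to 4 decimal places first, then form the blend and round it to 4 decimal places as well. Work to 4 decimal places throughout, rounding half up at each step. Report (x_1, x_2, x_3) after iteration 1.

Iteration 1:
  x_1: GS value = (10 - (2)·2.0000 - (3)·-3.0000) / (8) = 1.8750;  x_1 ← (1−ω)·3.0000 + ω·1.8750 = 1.3350
  x_2: GS value = (10 - (-4)·1.3350 - (2)·-3.0000) / (8) = 2.6675;  x_2 ← (1−ω)·2.0000 + ω·2.6675 = 2.9879
  x_3: GS value = (-4 - (1)·1.3350 - (1)·2.9879) / (5) = -1.6646;  x_3 ← (1−ω)·-3.0000 + ω·-1.6646 = -1.0236

(1.3350, 2.9879, -1.0236)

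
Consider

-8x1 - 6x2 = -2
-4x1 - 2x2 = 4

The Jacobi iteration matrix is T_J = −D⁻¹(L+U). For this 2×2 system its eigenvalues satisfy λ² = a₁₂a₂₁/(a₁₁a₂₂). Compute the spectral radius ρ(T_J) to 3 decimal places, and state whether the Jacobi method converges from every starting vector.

1.225

a₁₂a₂₁/(a₁₁a₂₂) = (-6)·(-4) / ((-8)·(-2)) = 1.500000
ρ = √|1.500000| = √1.500000 = 1.225
ρ > 1, so Jacobi diverges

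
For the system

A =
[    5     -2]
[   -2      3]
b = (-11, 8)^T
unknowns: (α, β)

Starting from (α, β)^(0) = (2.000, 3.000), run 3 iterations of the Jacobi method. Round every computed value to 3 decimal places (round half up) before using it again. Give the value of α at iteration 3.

Iteration 1:
  α = (-11 - (-2)·3.000) / (5) = -1.000
  β = (8 - (-2)·2.000) / (3) = 4.000
Iteration 2:
  α = (-11 - (-2)·4.000) / (5) = -0.600
  β = (8 - (-2)·-1.000) / (3) = 2.000
Iteration 3:
  α = (-11 - (-2)·2.000) / (5) = -1.400
  β = (8 - (-2)·-0.600) / (3) = 2.267

-1.400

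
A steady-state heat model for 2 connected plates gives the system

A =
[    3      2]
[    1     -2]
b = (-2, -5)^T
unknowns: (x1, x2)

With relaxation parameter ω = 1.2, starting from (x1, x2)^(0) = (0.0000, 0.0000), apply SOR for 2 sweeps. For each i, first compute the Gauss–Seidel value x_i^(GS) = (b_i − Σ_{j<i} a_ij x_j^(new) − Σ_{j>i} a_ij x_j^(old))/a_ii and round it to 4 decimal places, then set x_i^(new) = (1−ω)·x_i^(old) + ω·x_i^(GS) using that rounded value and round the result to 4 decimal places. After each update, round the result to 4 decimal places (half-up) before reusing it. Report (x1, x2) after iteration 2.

Iteration 1:
  x1: GS value = (-2 - (2)·0.0000) / (3) = -0.6667;  x1 ← (1−ω)·0.0000 + ω·-0.6667 = -0.8000
  x2: GS value = (-5 - (1)·-0.8000) / (-2) = 2.1000;  x2 ← (1−ω)·0.0000 + ω·2.1000 = 2.5200
Iteration 2:
  x1: GS value = (-2 - (2)·2.5200) / (3) = -2.3467;  x1 ← (1−ω)·-0.8000 + ω·-2.3467 = -2.6560
  x2: GS value = (-5 - (1)·-2.6560) / (-2) = 1.1720;  x2 ← (1−ω)·2.5200 + ω·1.1720 = 0.9024

(-2.6560, 0.9024)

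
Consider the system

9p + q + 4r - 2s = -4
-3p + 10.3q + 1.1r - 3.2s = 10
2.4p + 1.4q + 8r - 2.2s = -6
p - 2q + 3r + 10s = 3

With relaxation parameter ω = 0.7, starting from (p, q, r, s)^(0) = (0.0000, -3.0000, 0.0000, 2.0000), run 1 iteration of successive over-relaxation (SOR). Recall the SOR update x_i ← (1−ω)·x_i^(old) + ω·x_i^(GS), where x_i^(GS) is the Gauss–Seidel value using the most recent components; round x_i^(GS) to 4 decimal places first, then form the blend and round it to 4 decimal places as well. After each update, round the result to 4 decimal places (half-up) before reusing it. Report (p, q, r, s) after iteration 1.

(0.2333, 0.2621, -0.2211, 0.8768)

Iteration 1:
  p: GS value = (-4 - (1)·-3.0000 - (4)·0.0000 - (-2)·2.0000) / (9) = 0.3333;  p ← (1−ω)·0.0000 + ω·0.3333 = 0.2333
  q: GS value = (10 - (-3)·0.2333 - (1.1)·0.0000 - (-3.2)·2.0000) / (10.3) = 1.6602;  q ← (1−ω)·-3.0000 + ω·1.6602 = 0.2621
  r: GS value = (-6 - (2.4)·0.2333 - (1.4)·0.2621 - (-2.2)·2.0000) / (8) = -0.3159;  r ← (1−ω)·0.0000 + ω·-0.3159 = -0.2211
  s: GS value = (3 - (1)·0.2333 - (-2)·0.2621 - (3)·-0.2211) / (10) = 0.3954;  s ← (1−ω)·2.0000 + ω·0.3954 = 0.8768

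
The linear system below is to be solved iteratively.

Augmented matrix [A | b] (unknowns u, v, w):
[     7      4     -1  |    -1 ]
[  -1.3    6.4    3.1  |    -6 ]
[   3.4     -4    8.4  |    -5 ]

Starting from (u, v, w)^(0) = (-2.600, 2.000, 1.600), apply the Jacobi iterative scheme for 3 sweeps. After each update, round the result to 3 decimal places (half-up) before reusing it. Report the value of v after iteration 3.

Iteration 1:
  u = (-1 - (4)·2.000 - (-1)·1.600) / (7) = -1.057
  v = (-6 - (-1.3)·-2.600 - (3.1)·1.600) / (6.4) = -2.241
  w = (-5 - (3.4)·-2.600 - (-4)·2.000) / (8.4) = 1.410
Iteration 2:
  u = (-1 - (4)·-2.241 - (-1)·1.410) / (7) = 1.339
  v = (-6 - (-1.3)·-1.057 - (3.1)·1.410) / (6.4) = -1.835
  w = (-5 - (3.4)·-1.057 - (-4)·-2.241) / (8.4) = -1.235
Iteration 3:
  u = (-1 - (4)·-1.835 - (-1)·-1.235) / (7) = 0.729
  v = (-6 - (-1.3)·1.339 - (3.1)·-1.235) / (6.4) = -0.067
  w = (-5 - (3.4)·1.339 - (-4)·-1.835) / (8.4) = -2.011

-0.067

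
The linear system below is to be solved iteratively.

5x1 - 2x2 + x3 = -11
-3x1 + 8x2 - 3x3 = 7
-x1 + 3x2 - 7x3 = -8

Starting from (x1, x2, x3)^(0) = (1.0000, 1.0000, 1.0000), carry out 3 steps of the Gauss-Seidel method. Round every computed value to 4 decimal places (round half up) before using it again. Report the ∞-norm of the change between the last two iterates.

0.0469

Iteration 1:
  x1 = (-11 - (-2)·1.0000 - (1)·1.0000) / (5) = -2.0000
  x2 = (7 - (-3)·-2.0000 - (-3)·1.0000) / (8) = 0.5000
  x3 = (-8 - (-1)·-2.0000 - (3)·0.5000) / (-7) = 1.6429
Iteration 2:
  x1 = (-11 - (-2)·0.5000 - (1)·1.6429) / (5) = -2.3286
  x2 = (7 - (-3)·-2.3286 - (-3)·1.6429) / (8) = 0.6179
  x3 = (-8 - (-1)·-2.3286 - (3)·0.6179) / (-7) = 1.7403
Iteration 3:
  x1 = (-11 - (-2)·0.6179 - (1)·1.7403) / (5) = -2.3009
  x2 = (7 - (-3)·-2.3009 - (-3)·1.7403) / (8) = 0.6648
  x3 = (-8 - (-1)·-2.3009 - (3)·0.6648) / (-7) = 1.7565
Change: (0.0277, 0.0469, 0.0162) → max |·| = 0.0469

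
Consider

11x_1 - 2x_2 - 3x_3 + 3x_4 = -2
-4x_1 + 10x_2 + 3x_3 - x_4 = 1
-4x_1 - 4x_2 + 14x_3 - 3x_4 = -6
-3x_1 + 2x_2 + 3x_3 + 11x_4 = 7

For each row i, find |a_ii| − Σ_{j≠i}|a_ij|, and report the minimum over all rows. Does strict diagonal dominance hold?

2

row 1: |11| − (2+3+3) = 3
row 2: |10| − (4+3+1) = 2
row 3: |14| − (4+4+3) = 3
row 4: |11| − (3+2+3) = 3
minimum over rows = 2 → strictly diagonally dominant (convergence guaranteed)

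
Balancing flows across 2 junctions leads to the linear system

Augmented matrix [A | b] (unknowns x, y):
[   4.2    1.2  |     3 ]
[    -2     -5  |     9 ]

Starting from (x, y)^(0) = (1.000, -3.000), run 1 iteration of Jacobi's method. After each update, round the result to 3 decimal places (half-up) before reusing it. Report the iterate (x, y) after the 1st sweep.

(1.571, -2.200)

Iteration 1:
  x = (3 - (1.2)·-3.000) / (4.2) = 1.571
  y = (9 - (-2)·1.000) / (-5) = -2.200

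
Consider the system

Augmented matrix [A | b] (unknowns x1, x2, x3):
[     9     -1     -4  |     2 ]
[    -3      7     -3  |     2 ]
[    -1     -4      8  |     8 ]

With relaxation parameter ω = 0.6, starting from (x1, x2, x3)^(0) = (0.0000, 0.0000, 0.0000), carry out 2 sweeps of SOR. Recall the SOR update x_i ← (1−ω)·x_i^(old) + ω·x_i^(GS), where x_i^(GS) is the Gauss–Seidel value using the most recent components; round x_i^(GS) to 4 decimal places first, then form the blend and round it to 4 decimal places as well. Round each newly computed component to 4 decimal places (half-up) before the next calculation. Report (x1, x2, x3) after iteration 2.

Iteration 1:
  x1: GS value = (2 - (-1)·0.0000 - (-4)·0.0000) / (9) = 0.2222;  x1 ← (1−ω)·0.0000 + ω·0.2222 = 0.1333
  x2: GS value = (2 - (-3)·0.1333 - (-3)·0.0000) / (7) = 0.3428;  x2 ← (1−ω)·0.0000 + ω·0.3428 = 0.2057
  x3: GS value = (8 - (-1)·0.1333 - (-4)·0.2057) / (8) = 1.1195;  x3 ← (1−ω)·0.0000 + ω·1.1195 = 0.6717
Iteration 2:
  x1: GS value = (2 - (-1)·0.2057 - (-4)·0.6717) / (9) = 0.5436;  x1 ← (1−ω)·0.1333 + ω·0.5436 = 0.3795
  x2: GS value = (2 - (-3)·0.3795 - (-3)·0.6717) / (7) = 0.7362;  x2 ← (1−ω)·0.2057 + ω·0.7362 = 0.5240
  x3: GS value = (8 - (-1)·0.3795 - (-4)·0.5240) / (8) = 1.3094;  x3 ← (1−ω)·0.6717 + ω·1.3094 = 1.0543

(0.3795, 0.5240, 1.0543)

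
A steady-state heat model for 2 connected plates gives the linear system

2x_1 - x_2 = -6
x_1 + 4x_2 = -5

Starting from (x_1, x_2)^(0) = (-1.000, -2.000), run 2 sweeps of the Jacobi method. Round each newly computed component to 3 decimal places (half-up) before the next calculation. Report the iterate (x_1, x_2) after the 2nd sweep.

Iteration 1:
  x_1 = (-6 - (-1)·-2.000) / (2) = -4.000
  x_2 = (-5 - (1)·-1.000) / (4) = -1.000
Iteration 2:
  x_1 = (-6 - (-1)·-1.000) / (2) = -3.500
  x_2 = (-5 - (1)·-4.000) / (4) = -0.250

(-3.500, -0.250)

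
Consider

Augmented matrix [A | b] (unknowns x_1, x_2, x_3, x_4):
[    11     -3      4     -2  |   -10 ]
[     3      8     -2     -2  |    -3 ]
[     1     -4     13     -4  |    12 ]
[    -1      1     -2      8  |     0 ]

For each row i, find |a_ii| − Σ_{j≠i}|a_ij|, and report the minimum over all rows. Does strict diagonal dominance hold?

1

row 1: |11| − (3+4+2) = 2
row 2: |8| − (3+2+2) = 1
row 3: |13| − (1+4+4) = 4
row 4: |8| − (1+1+2) = 4
minimum over rows = 1 → strictly diagonally dominant (convergence guaranteed)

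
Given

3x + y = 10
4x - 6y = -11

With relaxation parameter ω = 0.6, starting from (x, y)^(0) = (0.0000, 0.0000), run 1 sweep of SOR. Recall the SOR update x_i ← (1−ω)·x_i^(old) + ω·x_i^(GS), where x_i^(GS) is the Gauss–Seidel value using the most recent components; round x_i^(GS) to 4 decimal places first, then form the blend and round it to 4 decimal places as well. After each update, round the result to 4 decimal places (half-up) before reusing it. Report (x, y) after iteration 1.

(2.0000, 1.9000)

Iteration 1:
  x: GS value = (10 - (1)·0.0000) / (3) = 3.3333;  x ← (1−ω)·0.0000 + ω·3.3333 = 2.0000
  y: GS value = (-11 - (4)·2.0000) / (-6) = 3.1667;  y ← (1−ω)·0.0000 + ω·3.1667 = 1.9000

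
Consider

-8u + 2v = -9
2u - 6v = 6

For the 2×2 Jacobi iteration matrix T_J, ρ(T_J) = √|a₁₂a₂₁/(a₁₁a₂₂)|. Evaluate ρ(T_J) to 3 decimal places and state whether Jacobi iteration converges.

0.289

a₁₂a₂₁/(a₁₁a₂₂) = (2)·(2) / ((-8)·(-6)) = 0.083333
ρ = √|0.083333| = √0.083333 = 0.289
ρ < 1, so Jacobi converges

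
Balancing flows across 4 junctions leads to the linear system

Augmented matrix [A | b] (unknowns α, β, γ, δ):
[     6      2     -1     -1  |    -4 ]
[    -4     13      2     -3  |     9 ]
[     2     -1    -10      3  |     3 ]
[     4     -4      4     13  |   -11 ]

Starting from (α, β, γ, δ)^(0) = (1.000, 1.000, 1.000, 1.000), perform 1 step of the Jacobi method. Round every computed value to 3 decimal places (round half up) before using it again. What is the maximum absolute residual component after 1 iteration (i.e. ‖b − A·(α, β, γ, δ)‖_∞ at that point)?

Iteration 1:
  α = (-4 - (2)·1.000 - (-1)·1.000 - (-1)·1.000) / (6) = -0.667
  β = (9 - (-4)·1.000 - (2)·1.000 - (-3)·1.000) / (13) = 1.077
  γ = (3 - (2)·1.000 - (-1)·1.000 - (3)·1.000) / (-10) = 0.100
  δ = (-11 - (4)·1.000 - (-4)·1.000 - (4)·1.000) / (13) = -1.154
Residual b − A·x = (-3.206, -11.331, 9.873, 10.578); ∞-norm = 11.331

11.331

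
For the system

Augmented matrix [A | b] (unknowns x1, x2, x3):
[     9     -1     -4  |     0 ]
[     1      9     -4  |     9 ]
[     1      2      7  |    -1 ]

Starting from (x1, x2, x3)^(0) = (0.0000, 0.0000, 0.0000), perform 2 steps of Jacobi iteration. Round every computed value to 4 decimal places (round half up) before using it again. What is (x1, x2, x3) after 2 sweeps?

Iteration 1:
  x1 = (0 - (-1)·0.0000 - (-4)·0.0000) / (9) = 0.0000
  x2 = (9 - (1)·0.0000 - (-4)·0.0000) / (9) = 1.0000
  x3 = (-1 - (1)·0.0000 - (2)·0.0000) / (7) = -0.1429
Iteration 2:
  x1 = (0 - (-1)·1.0000 - (-4)·-0.1429) / (9) = 0.0476
  x2 = (9 - (1)·0.0000 - (-4)·-0.1429) / (9) = 0.9365
  x3 = (-1 - (1)·0.0000 - (2)·1.0000) / (7) = -0.4286

(0.0476, 0.9365, -0.4286)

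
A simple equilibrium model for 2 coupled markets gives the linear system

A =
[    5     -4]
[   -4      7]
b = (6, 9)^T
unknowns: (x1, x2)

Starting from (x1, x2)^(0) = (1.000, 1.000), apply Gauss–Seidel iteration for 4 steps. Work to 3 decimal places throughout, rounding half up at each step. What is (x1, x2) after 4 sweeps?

Iteration 1:
  x1 = (6 - (-4)·1.000) / (5) = 2.000
  x2 = (9 - (-4)·2.000) / (7) = 2.429
Iteration 2:
  x1 = (6 - (-4)·2.429) / (5) = 3.143
  x2 = (9 - (-4)·3.143) / (7) = 3.082
Iteration 3:
  x1 = (6 - (-4)·3.082) / (5) = 3.666
  x2 = (9 - (-4)·3.666) / (7) = 3.381
Iteration 4:
  x1 = (6 - (-4)·3.381) / (5) = 3.905
  x2 = (9 - (-4)·3.905) / (7) = 3.517

(3.905, 3.517)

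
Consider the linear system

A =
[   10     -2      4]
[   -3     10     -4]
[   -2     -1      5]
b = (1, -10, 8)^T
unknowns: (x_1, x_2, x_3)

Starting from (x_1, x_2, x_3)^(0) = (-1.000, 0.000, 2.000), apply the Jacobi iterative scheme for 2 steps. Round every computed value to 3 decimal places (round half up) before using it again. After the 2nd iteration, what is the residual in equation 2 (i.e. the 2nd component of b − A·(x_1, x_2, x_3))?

Iteration 1:
  x_1 = (1 - (-2)·0.000 - (4)·2.000) / (10) = -0.700
  x_2 = (-10 - (-3)·-1.000 - (-4)·2.000) / (10) = -0.500
  x_3 = (8 - (-2)·-1.000 - (-1)·0.000) / (5) = 1.200
Iteration 2:
  x_1 = (1 - (-2)·-0.500 - (4)·1.200) / (10) = -0.480
  x_2 = (-10 - (-3)·-0.700 - (-4)·1.200) / (10) = -0.730
  x_3 = (8 - (-2)·-0.700 - (-1)·-0.500) / (5) = 1.220
Residual b − A·x = (-0.540, 0.740, 0.210)

0.740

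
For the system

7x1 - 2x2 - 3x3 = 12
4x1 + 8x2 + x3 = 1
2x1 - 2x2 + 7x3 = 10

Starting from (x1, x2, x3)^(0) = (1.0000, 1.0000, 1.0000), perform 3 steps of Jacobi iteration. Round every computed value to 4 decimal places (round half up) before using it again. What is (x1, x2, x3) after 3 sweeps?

(1.6057, -1.0408, 0.4424)

Iteration 1:
  x1 = (12 - (-2)·1.0000 - (-3)·1.0000) / (7) = 2.4286
  x2 = (1 - (4)·1.0000 - (1)·1.0000) / (8) = -0.5000
  x3 = (10 - (2)·1.0000 - (-2)·1.0000) / (7) = 1.4286
Iteration 2:
  x1 = (12 - (-2)·-0.5000 - (-3)·1.4286) / (7) = 2.1837
  x2 = (1 - (4)·2.4286 - (1)·1.4286) / (8) = -1.2679
  x3 = (10 - (2)·2.4286 - (-2)·-0.5000) / (7) = 0.5918
Iteration 3:
  x1 = (12 - (-2)·-1.2679 - (-3)·0.5918) / (7) = 1.6057
  x2 = (1 - (4)·2.1837 - (1)·0.5918) / (8) = -1.0408
  x3 = (10 - (2)·2.1837 - (-2)·-1.2679) / (7) = 0.4424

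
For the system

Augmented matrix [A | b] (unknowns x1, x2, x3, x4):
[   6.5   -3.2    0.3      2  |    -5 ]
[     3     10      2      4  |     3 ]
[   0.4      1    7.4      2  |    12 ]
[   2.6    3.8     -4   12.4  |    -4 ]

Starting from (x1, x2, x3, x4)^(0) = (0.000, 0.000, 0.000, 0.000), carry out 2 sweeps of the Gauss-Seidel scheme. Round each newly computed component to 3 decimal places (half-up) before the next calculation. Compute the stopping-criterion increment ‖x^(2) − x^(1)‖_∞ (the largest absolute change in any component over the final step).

Iteration 1:
  x1 = (-5 - (-3.2)·0.000 - (0.3)·0.000 - (2)·0.000) / (6.5) = -0.769
  x2 = (3 - (3)·-0.769 - (2)·0.000 - (4)·0.000) / (10) = 0.531
  x3 = (12 - (0.4)·-0.769 - (1)·0.531 - (2)·0.000) / (7.4) = 1.591
  x4 = (-4 - (2.6)·-0.769 - (3.8)·0.531 - (-4)·1.591) / (12.4) = 0.189
Iteration 2:
  x1 = (-5 - (-3.2)·0.531 - (0.3)·1.591 - (2)·0.189) / (6.5) = -0.639
  x2 = (3 - (3)·-0.639 - (2)·1.591 - (4)·0.189) / (10) = 0.098
  x3 = (12 - (0.4)·-0.639 - (1)·0.098 - (2)·0.189) / (7.4) = 1.592
  x4 = (-4 - (2.6)·-0.639 - (3.8)·0.098 - (-4)·1.592) / (12.4) = 0.295
Change: (0.130, -0.433, 0.001, 0.106) → max |·| = 0.433

0.433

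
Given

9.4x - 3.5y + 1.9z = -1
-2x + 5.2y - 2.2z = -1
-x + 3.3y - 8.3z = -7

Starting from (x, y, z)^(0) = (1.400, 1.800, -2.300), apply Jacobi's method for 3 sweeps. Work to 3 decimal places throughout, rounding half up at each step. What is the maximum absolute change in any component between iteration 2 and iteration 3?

1.024

Iteration 1:
  x = (-1 - (-3.5)·1.800 - (1.9)·-2.300) / (9.4) = 1.029
  y = (-1 - (-2)·1.400 - (-2.2)·-2.300) / (5.2) = -0.627
  z = (-7 - (-1)·1.400 - (3.3)·1.800) / (-8.3) = 1.390
Iteration 2:
  x = (-1 - (-3.5)·-0.627 - (1.9)·1.390) / (9.4) = -0.621
  y = (-1 - (-2)·1.029 - (-2.2)·1.390) / (5.2) = 0.792
  z = (-7 - (-1)·1.029 - (3.3)·-0.627) / (-8.3) = 0.470
Iteration 3:
  x = (-1 - (-3.5)·0.792 - (1.9)·0.470) / (9.4) = 0.094
  y = (-1 - (-2)·-0.621 - (-2.2)·0.470) / (5.2) = -0.232
  z = (-7 - (-1)·-0.621 - (3.3)·0.792) / (-8.3) = 1.233
Change: (0.715, -1.024, 0.763) → max |·| = 1.024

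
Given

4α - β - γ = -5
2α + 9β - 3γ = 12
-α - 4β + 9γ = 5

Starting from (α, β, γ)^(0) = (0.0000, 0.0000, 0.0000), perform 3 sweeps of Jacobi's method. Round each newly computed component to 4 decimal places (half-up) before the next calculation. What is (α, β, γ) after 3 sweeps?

Iteration 1:
  α = (-5 - (-1)·0.0000 - (-1)·0.0000) / (4) = -1.2500
  β = (12 - (2)·0.0000 - (-3)·0.0000) / (9) = 1.3333
  γ = (5 - (-1)·0.0000 - (-4)·0.0000) / (9) = 0.5556
Iteration 2:
  α = (-5 - (-1)·1.3333 - (-1)·0.5556) / (4) = -0.7778
  β = (12 - (2)·-1.2500 - (-3)·0.5556) / (9) = 1.7963
  γ = (5 - (-1)·-1.2500 - (-4)·1.3333) / (9) = 1.0092
Iteration 3:
  α = (-5 - (-1)·1.7963 - (-1)·1.0092) / (4) = -0.5486
  β = (12 - (2)·-0.7778 - (-3)·1.0092) / (9) = 1.8426
  γ = (5 - (-1)·-0.7778 - (-4)·1.7963) / (9) = 1.2675

(-0.5486, 1.8426, 1.2675)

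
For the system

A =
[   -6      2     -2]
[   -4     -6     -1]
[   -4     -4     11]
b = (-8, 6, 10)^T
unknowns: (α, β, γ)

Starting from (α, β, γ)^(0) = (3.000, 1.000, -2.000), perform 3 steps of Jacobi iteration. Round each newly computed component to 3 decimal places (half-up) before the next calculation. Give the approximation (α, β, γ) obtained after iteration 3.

(0.088, -0.902, -0.288)

Iteration 1:
  α = (-8 - (2)·1.000 - (-2)·-2.000) / (-6) = 2.333
  β = (6 - (-4)·3.000 - (-1)·-2.000) / (-6) = -2.667
  γ = (10 - (-4)·3.000 - (-4)·1.000) / (11) = 2.364
Iteration 2:
  α = (-8 - (2)·-2.667 - (-2)·2.364) / (-6) = -0.344
  β = (6 - (-4)·2.333 - (-1)·2.364) / (-6) = -2.949
  γ = (10 - (-4)·2.333 - (-4)·-2.667) / (11) = 0.788
Iteration 3:
  α = (-8 - (2)·-2.949 - (-2)·0.788) / (-6) = 0.088
  β = (6 - (-4)·-0.344 - (-1)·0.788) / (-6) = -0.902
  γ = (10 - (-4)·-0.344 - (-4)·-2.949) / (11) = -0.288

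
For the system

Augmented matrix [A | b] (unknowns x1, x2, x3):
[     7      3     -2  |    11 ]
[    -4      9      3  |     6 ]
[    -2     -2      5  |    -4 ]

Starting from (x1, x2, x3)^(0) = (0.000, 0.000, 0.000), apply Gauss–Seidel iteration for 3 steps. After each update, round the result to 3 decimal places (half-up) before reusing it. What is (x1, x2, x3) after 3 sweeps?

Iteration 1:
  x1 = (11 - (3)·0.000 - (-2)·0.000) / (7) = 1.571
  x2 = (6 - (-4)·1.571 - (3)·0.000) / (9) = 1.365
  x3 = (-4 - (-2)·1.571 - (-2)·1.365) / (5) = 0.374
Iteration 2:
  x1 = (11 - (3)·1.365 - (-2)·0.374) / (7) = 1.093
  x2 = (6 - (-4)·1.093 - (3)·0.374) / (9) = 1.028
  x3 = (-4 - (-2)·1.093 - (-2)·1.028) / (5) = 0.048
Iteration 3:
  x1 = (11 - (3)·1.028 - (-2)·0.048) / (7) = 1.145
  x2 = (6 - (-4)·1.145 - (3)·0.048) / (9) = 1.160
  x3 = (-4 - (-2)·1.145 - (-2)·1.160) / (5) = 0.122

(1.145, 1.160, 0.122)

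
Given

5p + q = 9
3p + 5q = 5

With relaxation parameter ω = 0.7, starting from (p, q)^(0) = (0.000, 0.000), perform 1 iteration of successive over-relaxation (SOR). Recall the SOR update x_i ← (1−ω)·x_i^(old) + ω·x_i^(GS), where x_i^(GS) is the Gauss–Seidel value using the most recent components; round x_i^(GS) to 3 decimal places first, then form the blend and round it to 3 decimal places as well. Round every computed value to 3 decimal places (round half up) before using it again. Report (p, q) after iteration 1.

Iteration 1:
  p: GS value = (9 - (1)·0.000) / (5) = 1.800;  p ← (1−ω)·0.000 + ω·1.800 = 1.260
  q: GS value = (5 - (3)·1.260) / (5) = 0.244;  q ← (1−ω)·0.000 + ω·0.244 = 0.171

(1.260, 0.171)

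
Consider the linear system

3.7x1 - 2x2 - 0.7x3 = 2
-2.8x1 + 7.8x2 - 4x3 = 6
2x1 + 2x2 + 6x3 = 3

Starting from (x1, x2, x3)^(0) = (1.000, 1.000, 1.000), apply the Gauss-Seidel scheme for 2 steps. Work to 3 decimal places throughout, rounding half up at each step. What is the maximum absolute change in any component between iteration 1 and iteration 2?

0.730

Iteration 1:
  x1 = (2 - (-2)·1.000 - (-0.7)·1.000) / (3.7) = 1.270
  x2 = (6 - (-2.8)·1.270 - (-4)·1.000) / (7.8) = 1.738
  x3 = (3 - (2)·1.270 - (2)·1.738) / (6) = -0.503
Iteration 2:
  x1 = (2 - (-2)·1.738 - (-0.7)·-0.503) / (3.7) = 1.385
  x2 = (6 - (-2.8)·1.385 - (-4)·-0.503) / (7.8) = 1.008
  x3 = (3 - (2)·1.385 - (2)·1.008) / (6) = -0.298
Change: (0.115, -0.730, 0.205) → max |·| = 0.730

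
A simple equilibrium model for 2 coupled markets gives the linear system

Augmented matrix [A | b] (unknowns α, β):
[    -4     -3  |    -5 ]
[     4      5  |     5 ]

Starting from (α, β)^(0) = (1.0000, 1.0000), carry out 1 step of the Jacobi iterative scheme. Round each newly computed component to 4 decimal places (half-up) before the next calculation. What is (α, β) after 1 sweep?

Iteration 1:
  α = (-5 - (-3)·1.0000) / (-4) = 0.5000
  β = (5 - (4)·1.0000) / (5) = 0.2000

(0.5000, 0.2000)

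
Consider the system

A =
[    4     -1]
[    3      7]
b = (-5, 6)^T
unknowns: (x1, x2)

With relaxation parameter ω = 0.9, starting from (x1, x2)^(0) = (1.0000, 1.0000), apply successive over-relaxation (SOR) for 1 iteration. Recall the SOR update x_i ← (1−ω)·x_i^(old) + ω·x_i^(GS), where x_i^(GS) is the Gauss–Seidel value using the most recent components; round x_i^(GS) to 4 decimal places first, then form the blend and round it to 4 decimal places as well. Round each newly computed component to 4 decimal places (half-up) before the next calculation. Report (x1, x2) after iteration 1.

Iteration 1:
  x1: GS value = (-5 - (-1)·1.0000) / (4) = -1.0000;  x1 ← (1−ω)·1.0000 + ω·-1.0000 = -0.8000
  x2: GS value = (6 - (3)·-0.8000) / (7) = 1.2000;  x2 ← (1−ω)·1.0000 + ω·1.2000 = 1.1800

(-0.8000, 1.1800)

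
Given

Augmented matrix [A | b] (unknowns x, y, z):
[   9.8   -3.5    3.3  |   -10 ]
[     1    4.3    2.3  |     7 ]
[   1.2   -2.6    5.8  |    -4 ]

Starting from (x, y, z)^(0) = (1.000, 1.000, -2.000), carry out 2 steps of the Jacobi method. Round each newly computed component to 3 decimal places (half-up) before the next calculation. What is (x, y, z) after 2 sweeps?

Iteration 1:
  x = (-10 - (-3.5)·1.000 - (3.3)·-2.000) / (9.8) = 0.010
  y = (7 - (1)·1.000 - (2.3)·-2.000) / (4.3) = 2.465
  z = (-4 - (1.2)·1.000 - (-2.6)·1.000) / (5.8) = -0.448
Iteration 2:
  x = (-10 - (-3.5)·2.465 - (3.3)·-0.448) / (9.8) = 0.011
  y = (7 - (1)·0.010 - (2.3)·-0.448) / (4.3) = 1.865
  z = (-4 - (1.2)·0.010 - (-2.6)·2.465) / (5.8) = 0.413

(0.011, 1.865, 0.413)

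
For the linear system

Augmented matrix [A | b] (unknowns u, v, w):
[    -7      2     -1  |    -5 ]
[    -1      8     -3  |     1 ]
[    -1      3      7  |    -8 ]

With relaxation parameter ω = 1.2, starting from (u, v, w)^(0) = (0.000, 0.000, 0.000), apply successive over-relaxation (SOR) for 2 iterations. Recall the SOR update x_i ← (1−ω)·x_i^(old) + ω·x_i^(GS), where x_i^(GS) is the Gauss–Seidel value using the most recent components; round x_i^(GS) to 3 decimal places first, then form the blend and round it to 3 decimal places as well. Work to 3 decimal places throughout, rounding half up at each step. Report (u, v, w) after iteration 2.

(1.015, -0.369, -0.734)

Iteration 1:
  u: GS value = (-5 - (2)·0.000 - (-1)·0.000) / (-7) = 0.714;  u ← (1−ω)·0.000 + ω·0.714 = 0.857
  v: GS value = (1 - (-1)·0.857 - (-3)·0.000) / (8) = 0.232;  v ← (1−ω)·0.000 + ω·0.232 = 0.278
  w: GS value = (-8 - (-1)·0.857 - (3)·0.278) / (7) = -1.140;  w ← (1−ω)·0.000 + ω·-1.140 = -1.368
Iteration 2:
  u: GS value = (-5 - (2)·0.278 - (-1)·-1.368) / (-7) = 0.989;  u ← (1−ω)·0.857 + ω·0.989 = 1.015
  v: GS value = (1 - (-1)·1.015 - (-3)·-1.368) / (8) = -0.261;  v ← (1−ω)·0.278 + ω·-0.261 = -0.369
  w: GS value = (-8 - (-1)·1.015 - (3)·-0.369) / (7) = -0.840;  w ← (1−ω)·-1.368 + ω·-0.840 = -0.734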